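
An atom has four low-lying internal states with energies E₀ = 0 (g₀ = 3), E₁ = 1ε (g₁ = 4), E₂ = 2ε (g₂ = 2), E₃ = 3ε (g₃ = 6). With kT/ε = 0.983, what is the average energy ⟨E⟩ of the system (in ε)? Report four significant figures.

0.5650 ε

Eᵢ/kT = 0, 1.01729, 2.03459, 3.05188.
Z = Σ gᵢe^(−Eᵢ/kT) = 3·e^(−0) + 4·e^(−1.01729) + 2·e^(−2.03459) + 6·e^(−3.05188) = 3.00000 + 1.44629 + 0.261468 + 0.283620 = 4.99138.
⟨E⟩ = Σ Eᵢ gᵢe^(−Eᵢ/kT) / Z = (0·3.00000 + 1·1.44629 + 2·0.261468 + 3·0.283620) / 4.99138 = 0.5650 ε.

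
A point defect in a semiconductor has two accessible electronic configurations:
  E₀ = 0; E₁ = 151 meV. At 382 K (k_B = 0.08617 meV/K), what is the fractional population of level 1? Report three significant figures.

k_BT = 0.08617 × 382 K = 32.917 meV.
Eᵢ/kT = 0, 4.5873.
Z = Σ e^(−Eᵢ/kT) = e^(−0) + e^(−4.5873) = 1.0000 + 0.010180 = 1.0102.
P₁ = e^(−E₁/kT) / Z = 0.010180/1.0102 = 0.0101.

0.0101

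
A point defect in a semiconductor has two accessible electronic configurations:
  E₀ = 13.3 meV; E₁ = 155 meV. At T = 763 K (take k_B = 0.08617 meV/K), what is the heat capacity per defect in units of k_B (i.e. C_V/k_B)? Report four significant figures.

k_BT = 0.08617 × 763 K = 65.7477 meV.
Eᵢ/kT = 0.202288, 2.35750.
Z = Σ e^(−Eᵢ/kT) = e^(−0.202288) + e^(−2.35750) = 0.816860 + 0.0946566 = 0.911517.
⟨E⟩ = 28.0148 meV, ⟨E²⟩ = 2653.40 meV².
C_V/k_B = (⟨E²⟩ − ⟨E⟩²)/(kT)² = (2653.40 − 784.829)/4322.76 = 0.4323.

0.4323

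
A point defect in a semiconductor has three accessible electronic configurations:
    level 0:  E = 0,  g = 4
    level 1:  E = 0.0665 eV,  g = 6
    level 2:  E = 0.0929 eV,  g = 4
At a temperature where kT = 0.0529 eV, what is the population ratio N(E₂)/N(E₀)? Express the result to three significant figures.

0.173

n₂/n₀ = (g₂/g₀) exp[−(E₂−E₀)/kT] = (4/4) × exp(−(0.0929 eV)/(0.0529 eV)) = (4/4) × exp(-1.7561) = 0.173.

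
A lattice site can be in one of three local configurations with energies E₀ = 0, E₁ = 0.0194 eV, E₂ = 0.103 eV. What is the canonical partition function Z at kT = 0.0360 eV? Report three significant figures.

Z = 1.64

Eᵢ/kT = 0, 0.53889, 2.8611.
Z = Σ e^(−Eᵢ/kT) = e^(−0) + e^(−0.53889) + e^(−2.8611) = 1.0000 + 0.58340 + 0.057206 = 1.6406.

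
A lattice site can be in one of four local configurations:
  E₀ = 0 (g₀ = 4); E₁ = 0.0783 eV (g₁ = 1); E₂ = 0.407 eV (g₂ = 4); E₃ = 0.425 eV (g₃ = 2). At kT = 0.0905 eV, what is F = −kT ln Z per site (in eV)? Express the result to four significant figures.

Eᵢ/kT = 0, 0.865193, 4.49724, 4.69613.
Z = Σ gᵢe^(−Eᵢ/kT) = 4·e^(−0) + 1·e^(−0.865193) + 4·e^(−4.49724) + 2·e^(−4.69613) = 4.00000 + 0.420970 + 0.0445588 + 0.0182611 = 4.48379.
F = −kT ln Z = −0.0905 × ln(4.48379) = −0.0905 × 1.50047 = -0.1358 eV.

-0.1358 eV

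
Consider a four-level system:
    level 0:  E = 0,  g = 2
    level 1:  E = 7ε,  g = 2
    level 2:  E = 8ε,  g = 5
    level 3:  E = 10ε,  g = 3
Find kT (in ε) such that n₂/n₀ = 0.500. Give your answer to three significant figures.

n₂/n₀ = (g₂/g₀) exp[−(E₂−E₀)/kT] = 0.500.
⇒ (E₂−E₀)/kT = ln((5/2)/0.500) = ln(5.0000) = 1.6094.
kT = 8ε / 1.6094 = 4.97 ε.

4.97 ε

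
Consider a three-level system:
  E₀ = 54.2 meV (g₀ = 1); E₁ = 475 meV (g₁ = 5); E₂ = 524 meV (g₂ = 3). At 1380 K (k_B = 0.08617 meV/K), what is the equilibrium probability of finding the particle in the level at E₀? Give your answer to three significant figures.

k_BT = 0.08617 × 1380 K = 118.91 meV.
Eᵢ/kT = 0.45581, 3.9946, 4.4067.
Z = Σ gᵢe^(−Eᵢ/kT) = 1·e^(−0.45581) + 5·e^(−3.9946) + 3·e^(−4.4067) = 0.63393 + 0.092074 + 0.036586 = 0.76259.
P₀ = g₀ e^(−E₀/kT) / Z = 0.63393/0.76259 = 0.831.

0.831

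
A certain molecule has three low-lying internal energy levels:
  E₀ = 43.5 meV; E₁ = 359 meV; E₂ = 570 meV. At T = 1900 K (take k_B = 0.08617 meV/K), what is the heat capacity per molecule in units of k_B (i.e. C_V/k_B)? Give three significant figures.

k_BT = 0.08617 × 1900 K = 163.72 meV.
Eᵢ/kT = 0.26570, 2.1928, 3.4816.
Z = Σ e^(−Eᵢ/kT) = e^(−0.26570) + e^(−2.1928) + e^(−3.4816) = 0.76667 + 0.11160 + 0.030758 = 0.90903.
⟨E⟩ = 100.05 meV, ⟨E²⟩ = 28412 meV².
C_V/k_B = (⟨E²⟩ − ⟨E⟩²)/(kT)² = (28412 − 10010)/26804 = 0.687.

0.687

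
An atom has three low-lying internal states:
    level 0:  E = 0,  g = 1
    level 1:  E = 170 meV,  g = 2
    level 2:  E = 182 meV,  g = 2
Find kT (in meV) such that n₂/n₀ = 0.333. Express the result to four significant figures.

101.5 meV

n₂/n₀ = (g₂/g₀) exp[−(E₂−E₀)/kT] = 0.333.
⇒ (E₂−E₀)/kT = ln((2/1)/0.333) = ln(6.00601) = 1.79276.
kT = 182 meV / 1.79276 = 101.5 meV.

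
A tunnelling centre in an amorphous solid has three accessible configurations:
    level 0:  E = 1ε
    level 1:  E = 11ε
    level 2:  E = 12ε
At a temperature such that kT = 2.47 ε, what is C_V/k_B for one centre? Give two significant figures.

Eᵢ/kT = 0.4049, 4.453, 4.858.
Z = Σ e^(−Eᵢ/kT) = e^(−0.4049) + e^(−4.453) + e^(−4.858) = 0.6670 + 0.01164 + 0.007766 = 0.6864.
⟨E⟩ = 1.294 ε, ⟨E²⟩ = 4.653 ε².
C_V/k_B = (⟨E²⟩ − ⟨E⟩²)/(kT)² = (4.653 − 1.674)/6.101 = 0.49.

0.49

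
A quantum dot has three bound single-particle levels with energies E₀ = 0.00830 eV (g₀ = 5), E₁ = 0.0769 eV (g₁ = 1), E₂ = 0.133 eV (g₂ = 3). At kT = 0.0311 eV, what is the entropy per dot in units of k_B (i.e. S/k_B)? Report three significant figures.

1.73

Eᵢ/kT = 0.26688, 2.4727, 4.2765.
Z = Σ gᵢe^(−Eᵢ/kT) = 5·e^(−0.26688) + 1·e^(−2.4727) + 3·e^(−4.2765) = 3.8288 + 0.084357 + 0.041674 = 3.9548.
⟨E⟩ = Σ EᵢPᵢ = 0.011077 eV.
S/k_B = ln Z + ⟨E⟩/kT = ln(3.9548) + 0.011077/0.0311 = 1.3749 + 0.35617 = 1.73.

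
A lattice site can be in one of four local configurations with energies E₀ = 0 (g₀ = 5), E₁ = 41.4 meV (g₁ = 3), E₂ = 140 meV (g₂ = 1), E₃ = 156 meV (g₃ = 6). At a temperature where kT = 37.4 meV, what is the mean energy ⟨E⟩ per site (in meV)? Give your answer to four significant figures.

Eᵢ/kT = 0, 1.10695, 3.74332, 4.17112.
Z = Σ gᵢe^(−Eᵢ/kT) = 5·e^(−0) + 3·e^(−1.10695) + 1·e^(−3.74332) + 6·e^(−4.17112) = 5.00000 + 0.991697 + 0.0236754 + 0.0926098 = 6.10798.
⟨E⟩ = Σ Eᵢ gᵢe^(−Eᵢ/kT) / Z = (0·5.00000 + 41.4·0.991697 + 140·0.0236754 + 156·0.0926098) / 6.10798 = 9.630 meV.

9.630 meV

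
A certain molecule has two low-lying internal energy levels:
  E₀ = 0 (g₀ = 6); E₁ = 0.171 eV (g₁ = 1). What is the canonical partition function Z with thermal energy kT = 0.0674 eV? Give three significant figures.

Eᵢ/kT = 0, 2.5371.
Z = Σ gᵢe^(−Eᵢ/kT) = 6·e^(−0) + 1·e^(−2.5371) = 6.0000 + 0.079095 = 6.0791.

Z = 6.08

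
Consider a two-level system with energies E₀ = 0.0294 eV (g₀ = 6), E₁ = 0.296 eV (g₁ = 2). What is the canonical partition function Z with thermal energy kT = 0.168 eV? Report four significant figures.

Z = 5.380

Eᵢ/kT = 0.175000, 1.76190.
Z = Σ gᵢe^(−Eᵢ/kT) = 6·e^(−0.175000) + 2·e^(−1.76190) = 5.03674 + 0.343437 = 5.38018.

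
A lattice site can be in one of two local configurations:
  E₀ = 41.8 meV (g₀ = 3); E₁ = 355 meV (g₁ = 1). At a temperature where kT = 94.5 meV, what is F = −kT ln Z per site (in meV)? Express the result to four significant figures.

-63.16 meV

Eᵢ/kT = 0.442328, 3.75661.
Z = Σ gᵢe^(−Eᵢ/kT) = 3·e^(−0.442328) + 1·e^(−3.75661) = 1.92762 + 0.0233628 = 1.95098.
F = −kT ln Z = −94.5 × ln(1.95098) = −94.5 × 0.668332 = -63.16 meV.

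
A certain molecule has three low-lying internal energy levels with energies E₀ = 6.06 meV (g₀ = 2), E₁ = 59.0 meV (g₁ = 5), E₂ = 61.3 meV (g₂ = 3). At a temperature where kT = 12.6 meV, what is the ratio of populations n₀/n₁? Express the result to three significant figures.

n₀/n₁ = (g₀/g₁) exp[−(E₀−E₁)/kT] = (2/5) × exp(−(-52.94 meV)/(12.6 meV)) = (2/5) × exp(4.2016) = 26.7.

26.7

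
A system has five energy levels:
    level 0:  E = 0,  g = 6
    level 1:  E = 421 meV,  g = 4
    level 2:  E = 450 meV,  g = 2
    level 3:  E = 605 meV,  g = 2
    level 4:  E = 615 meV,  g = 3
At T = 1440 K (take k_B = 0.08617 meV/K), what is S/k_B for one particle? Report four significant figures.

1.961

k_BT = 0.08617 × 1440 K = 124.085 meV.
Eᵢ/kT = 0, 3.39284, 3.62655, 4.87569, 4.95628.
Z = Σ gᵢe^(−Eᵢ/kT) = 6·e^(−0) + 4·e^(−3.39284) + 2·e^(−3.62655) + 2·e^(−4.87569) + 3·e^(−4.95628) = 6.00000 + 0.134452 + 0.0532156 + 0.0152597 + 0.0211172 = 6.22404.
⟨E⟩ = Σ EᵢPᵢ = 16.5119 meV.
S/k_B = ln Z + ⟨E⟩/kT = ln(6.22404) + 16.5119/124.085 = 1.82842 + 0.133069 = 1.961.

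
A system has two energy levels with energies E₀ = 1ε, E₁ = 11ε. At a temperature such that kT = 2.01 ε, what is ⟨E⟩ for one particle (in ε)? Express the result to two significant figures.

1.1 ε

Eᵢ/kT = 0.4975, 5.473.
Z = Σ e^(−Eᵢ/kT) = e^(−0.4975) + e^(−5.473) = 0.6080 + 0.004199 = 0.6122.
⟨E⟩ = Σ Eᵢ e^(−Eᵢ/kT) / Z = (1·0.6080 + 11·0.004199) / 0.6122 = 1.1 ε.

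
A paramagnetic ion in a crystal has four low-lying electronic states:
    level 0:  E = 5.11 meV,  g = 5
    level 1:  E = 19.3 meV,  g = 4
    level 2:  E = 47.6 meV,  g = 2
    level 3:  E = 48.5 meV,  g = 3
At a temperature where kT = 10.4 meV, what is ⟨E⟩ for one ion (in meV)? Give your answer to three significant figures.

8.05 meV

Eᵢ/kT = 0.49135, 1.8558, 4.5769, 4.6635.
Z = Σ gᵢe^(−Eᵢ/kT) = 5·e^(−0.49135) + 4·e^(−1.8558) + 2·e^(−4.5769) + 3·e^(−4.6635) = 3.0590 + 0.62531 + 0.020573 + 0.028300 = 3.7332.
⟨E⟩ = Σ Eᵢ gᵢe^(−Eᵢ/kT) / Z = (5.11·3.0590 + 19.3·0.62531 + 47.6·0.020573 + 48.5·0.028300) / 3.7332 = 8.05 meV.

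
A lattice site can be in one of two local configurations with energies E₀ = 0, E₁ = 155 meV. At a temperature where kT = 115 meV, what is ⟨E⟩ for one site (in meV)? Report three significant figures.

32.0 meV

Eᵢ/kT = 0, 1.3478.
Z = Σ e^(−Eᵢ/kT) = e^(−0) + e^(−1.3478) = 1.0000 + 0.25981 = 1.2598.
⟨E⟩ = Σ Eᵢ e^(−Eᵢ/kT) / Z = (0·1.0000 + 155·0.25981) / 1.2598 = 32.0 meV.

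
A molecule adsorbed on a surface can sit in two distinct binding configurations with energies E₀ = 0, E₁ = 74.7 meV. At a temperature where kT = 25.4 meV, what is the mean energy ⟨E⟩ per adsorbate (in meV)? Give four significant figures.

Eᵢ/kT = 0, 2.94094.
Z = Σ e^(−Eᵢ/kT) = e^(−0) + e^(−2.94094) = 1.00000 + 0.0528161 = 1.05282.
⟨E⟩ = Σ Eᵢ e^(−Eᵢ/kT) / Z = (0·1.00000 + 74.7·0.0528161) / 1.05282 = 3.747 meV.

3.747 meV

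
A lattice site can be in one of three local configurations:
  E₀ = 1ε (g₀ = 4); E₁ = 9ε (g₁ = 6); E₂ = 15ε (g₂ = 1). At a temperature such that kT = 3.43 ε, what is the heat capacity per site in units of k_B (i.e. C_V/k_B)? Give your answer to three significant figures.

0.654

Eᵢ/kT = 0.29155, 2.6239, 4.3732.
Z = Σ gᵢe^(−Eᵢ/kT) = 4·e^(−0.29155) + 6·e^(−2.6239) + 1·e^(−4.3732) = 2.9884 + 0.43512 + 0.012611 = 3.4361.
⟨E⟩ = 2.0644 ε, ⟨E²⟩ = 11.953 ε².
C_V/k_B = (⟨E²⟩ − ⟨E⟩²)/(kT)² = (11.953 − 4.2617)/11.765 = 0.654.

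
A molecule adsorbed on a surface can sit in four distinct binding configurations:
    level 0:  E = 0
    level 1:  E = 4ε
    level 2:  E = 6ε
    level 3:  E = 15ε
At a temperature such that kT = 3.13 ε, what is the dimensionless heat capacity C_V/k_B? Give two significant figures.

Eᵢ/kT = 0, 1.278, 1.917, 4.792.
Z = Σ e^(−Eᵢ/kT) = e^(−0) + e^(−1.278) + e^(−1.917) + e^(−4.792) = 1.000 + 0.2786 + 0.1470 + 0.008296 = 1.434.
⟨E⟩ = 1.479 ε, ⟨E²⟩ = 8.101 ε².
C_V/k_B = (⟨E²⟩ − ⟨E⟩²)/(kT)² = (8.101 − 2.187)/9.797 = 0.60.

0.60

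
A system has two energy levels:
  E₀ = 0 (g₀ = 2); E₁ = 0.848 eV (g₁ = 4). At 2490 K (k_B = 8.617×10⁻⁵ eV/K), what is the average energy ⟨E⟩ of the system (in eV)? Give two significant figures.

k_BT = 8.617×10⁻⁵ × 2490 K = 0.2146 eV.
Eᵢ/kT = 0, 3.952.
Z = Σ gᵢe^(−Eᵢ/kT) = 2·e^(−0) + 4·e^(−3.952) = 2.000 + 0.07686 = 2.077.
⟨E⟩ = Σ Eᵢ gᵢe^(−Eᵢ/kT) / Z = (0·2.000 + 0.848·0.07686) / 2.077 = 0.031 eV.

0.031 eV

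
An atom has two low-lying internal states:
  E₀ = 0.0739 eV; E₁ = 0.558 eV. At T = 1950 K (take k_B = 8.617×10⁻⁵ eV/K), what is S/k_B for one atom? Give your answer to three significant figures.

0.208

k_BT = 8.617×10⁻⁵ × 1950 K = 0.16803 eV.
Eᵢ/kT = 0.43980, 3.3208.
Z = Σ e^(−Eᵢ/kT) = e^(−0.43980) + e^(−3.3208) = 0.64417 + 0.036124 = 0.68029.
⟨E⟩ = Σ EᵢPᵢ = 0.099607 eV.
S/k_B = ln Z + ⟨E⟩/kT = ln(0.68029) + 0.099607/0.16803 = -0.38524 + 0.59279 = 0.208.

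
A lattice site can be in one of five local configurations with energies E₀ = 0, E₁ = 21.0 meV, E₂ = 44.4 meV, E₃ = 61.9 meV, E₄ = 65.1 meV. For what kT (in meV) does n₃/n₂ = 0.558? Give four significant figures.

30.00 meV

n₃/n₂ = exp[−(E₃−E₂)/kT] = 0.558.
⇒ (E₃−E₂)/kT = ln(1/0.558) = ln(1.79211) = 0.583394.
kT = 17.5 meV / 0.583394 = 30.00 meV.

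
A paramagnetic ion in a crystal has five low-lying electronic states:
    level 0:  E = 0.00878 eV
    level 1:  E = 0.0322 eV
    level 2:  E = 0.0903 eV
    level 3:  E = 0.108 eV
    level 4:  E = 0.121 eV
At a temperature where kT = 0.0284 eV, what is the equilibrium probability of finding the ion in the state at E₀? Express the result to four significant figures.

Eᵢ/kT = 0.309155, 1.13380, 3.17958, 3.80282, 4.26056.
Z = Σ e^(−Eᵢ/kT) = e^(−0.309155) + e^(−1.13380) + e^(−3.17958) + e^(−3.80282) + e^(−4.26056) = 0.734067 + 0.321808 + 0.0416031 + 0.0223078 + 0.0141144 = 1.13390.
P₀ = e^(−E₀/kT) / Z = 0.734067/1.13390 = 0.6474.

0.6474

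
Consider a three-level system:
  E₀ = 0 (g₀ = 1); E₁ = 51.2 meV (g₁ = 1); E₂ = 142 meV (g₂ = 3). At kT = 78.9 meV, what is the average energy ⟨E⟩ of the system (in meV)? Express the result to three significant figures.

48.1 meV

Eᵢ/kT = 0, 0.64892, 1.7997.
Z = Σ gᵢe^(−Eᵢ/kT) = 1·e^(−0) + 1·e^(−0.64892) + 3·e^(−1.7997) = 1.0000 + 0.52261 + 0.49605 = 2.0187.
⟨E⟩ = Σ Eᵢ gᵢe^(−Eᵢ/kT) / Z = (0·1.0000 + 51.2·0.52261 + 142·0.49605) / 2.0187 = 48.1 meV.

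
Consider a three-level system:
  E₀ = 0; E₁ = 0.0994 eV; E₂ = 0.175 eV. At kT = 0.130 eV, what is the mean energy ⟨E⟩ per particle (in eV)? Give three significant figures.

0.0532 eV

Eᵢ/kT = 0, 0.76462, 1.3462.
Z = Σ e^(−Eᵢ/kT) = e^(−0) + e^(−0.76462) + e^(−1.3462) = 1.0000 + 0.46551 + 0.26023 = 1.7257.
⟨E⟩ = Σ Eᵢ e^(−Eᵢ/kT) / Z = (0·1.0000 + 0.0994·0.46551 + 0.175·0.26023) / 1.7257 = 0.0532 eV.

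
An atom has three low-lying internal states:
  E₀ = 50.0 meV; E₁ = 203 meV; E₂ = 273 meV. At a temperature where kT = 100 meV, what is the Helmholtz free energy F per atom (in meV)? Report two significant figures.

Eᵢ/kT = 0.5000, 2.030, 2.730.
Z = Σ e^(−Eᵢ/kT) = e^(−0.5000) + e^(−2.030) + e^(−2.730) = 0.6065 + 0.1313 + 0.06522 = 0.8030.
F = −kT ln Z = −100 × ln(0.8030) = −100 × -0.2194 = 22 meV.

22 meV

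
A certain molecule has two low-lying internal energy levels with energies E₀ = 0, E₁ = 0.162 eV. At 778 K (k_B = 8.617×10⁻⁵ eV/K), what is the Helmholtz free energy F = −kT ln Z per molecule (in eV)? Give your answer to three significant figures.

k_BT = 8.617×10⁻⁵ × 778 K = 0.067040 eV.
Eᵢ/kT = 0, 2.4165.
Z = Σ e^(−Eᵢ/kT) = e^(−0) + e^(−2.4165) = 1.0000 + 0.089233 = 1.0892.
F = −kT ln Z = −0.067040 × ln(1.0892) = −0.067040 × 0.085443 = -0.00573 eV.

-0.00573 eV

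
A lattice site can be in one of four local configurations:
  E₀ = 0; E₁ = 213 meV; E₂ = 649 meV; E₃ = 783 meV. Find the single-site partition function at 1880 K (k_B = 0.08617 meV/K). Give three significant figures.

k_BT = 0.08617 × 1880 K = 162.00 meV.
Eᵢ/kT = 0, 1.3148, 4.0062, 4.8333.
Z = Σ e^(−Eᵢ/kT) = e^(−0) + e^(−1.3148) + e^(−4.0062) + e^(−4.8333) = 1.0000 + 0.26853 + 0.018202 + 0.0079602 = 1.2947.

Z = 1.29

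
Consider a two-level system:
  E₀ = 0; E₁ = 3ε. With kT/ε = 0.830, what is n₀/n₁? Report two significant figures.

37

n₀/n₁ = exp[−(E₀−E₁)/kT] = exp(−(-3ε)/(0.830ε)) = exp(3.614) = 37.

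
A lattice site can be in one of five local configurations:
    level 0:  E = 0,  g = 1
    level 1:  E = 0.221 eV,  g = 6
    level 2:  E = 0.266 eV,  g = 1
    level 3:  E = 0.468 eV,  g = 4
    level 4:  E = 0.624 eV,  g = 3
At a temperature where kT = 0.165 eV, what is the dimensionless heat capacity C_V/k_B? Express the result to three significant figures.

0.830

Eᵢ/kT = 0, 1.3394, 1.6121, 2.8364, 3.7818.
Z = Σ gᵢe^(−Eᵢ/kT) = 1·e^(−0) + 6·e^(−1.3394) + 1·e^(−1.6121) + 4·e^(−2.8364) + 3·e^(−3.7818) = 1.0000 + 1.5720 + 0.19947 + 0.23455 + 0.068345 = 3.0744.
⟨E⟩ = 0.17984 eV, ⟨E²⟩ = 0.054930 eV².
C_V/k_B = (⟨E²⟩ − ⟨E⟩²)/(kT)² = (0.054930 − 0.032342)/0.027225 = 0.830.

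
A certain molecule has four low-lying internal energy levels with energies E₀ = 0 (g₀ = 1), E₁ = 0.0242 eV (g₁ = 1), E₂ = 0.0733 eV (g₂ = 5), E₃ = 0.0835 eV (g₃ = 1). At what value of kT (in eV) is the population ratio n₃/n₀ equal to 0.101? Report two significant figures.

0.036 eV

n₃/n₀ = (g₃/g₀) exp[−(E₃−E₀)/kT] = 0.101.
⇒ (E₃−E₀)/kT = ln((1/1)/0.101) = ln(9.901) = 2.293.
kT = 0.0835 eV / 2.293 = 0.036 eV.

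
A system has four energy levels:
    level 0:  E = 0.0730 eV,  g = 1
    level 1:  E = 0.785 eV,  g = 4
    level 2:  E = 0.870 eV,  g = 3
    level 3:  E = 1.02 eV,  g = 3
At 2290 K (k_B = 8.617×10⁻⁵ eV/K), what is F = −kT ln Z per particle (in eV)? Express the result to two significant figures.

k_BT = 8.617×10⁻⁵ × 2290 K = 0.1973 eV.
Eᵢ/kT = 0.3700, 3.979, 4.410, 5.170.
Z = Σ gᵢe^(−Eᵢ/kT) = 1·e^(−0.3700) + 4·e^(−3.979) + 3·e^(−4.410) + 3·e^(−5.170) = 0.6907 + 0.07482 + 0.03647 + 0.01705 = 0.8190.
F = −kT ln Z = −0.1973 × ln(0.8190) = −0.1973 × -0.1997 = 0.039 eV.

0.039 eV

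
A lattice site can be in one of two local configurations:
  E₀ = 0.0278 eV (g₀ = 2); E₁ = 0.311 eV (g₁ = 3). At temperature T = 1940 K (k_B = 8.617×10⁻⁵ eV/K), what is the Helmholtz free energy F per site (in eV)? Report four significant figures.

k_BT = 8.617×10⁻⁵ × 1940 K = 0.167170 eV.
Eᵢ/kT = 0.166298, 1.86038.
Z = Σ gᵢe^(−Eᵢ/kT) = 2·e^(−0.166298) + 3·e^(−1.86038) = 1.69359 + 0.466840 = 2.16043.
F = −kT ln Z = −0.167170 × ln(2.16043) = −0.167170 × 0.770307 = -0.1288 eV.

-0.1288 eV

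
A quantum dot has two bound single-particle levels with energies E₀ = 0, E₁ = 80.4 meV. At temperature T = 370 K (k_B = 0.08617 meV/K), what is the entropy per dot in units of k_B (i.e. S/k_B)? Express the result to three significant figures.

k_BT = 0.08617 × 370 K = 31.883 meV.
Eᵢ/kT = 0, 2.5217.
Z = Σ e^(−Eᵢ/kT) = e^(−0) + e^(−2.5217) = 1.0000 + 0.080323 = 1.0803.
⟨E⟩ = Σ EᵢPᵢ = 5.9779 meV.
S/k_B = ln Z + ⟨E⟩/kT = ln(1.0803) + 5.9779/31.883 = 0.077239 + 0.18749 = 0.265.

0.265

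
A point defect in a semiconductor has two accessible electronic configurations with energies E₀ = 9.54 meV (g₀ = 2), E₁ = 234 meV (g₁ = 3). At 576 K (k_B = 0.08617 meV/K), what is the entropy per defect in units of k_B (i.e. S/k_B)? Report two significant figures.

k_BT = 0.08617 × 576 K = 49.63 meV.
Eᵢ/kT = 0.1922, 4.715.
Z = Σ gᵢe^(−Eᵢ/kT) = 2·e^(−0.1922) + 3·e^(−4.715) = 1.650 + 0.02688 = 1.677.
⟨E⟩ = Σ EᵢPᵢ = 13.14 meV.
S/k_B = ln Z + ⟨E⟩/kT = ln(1.677) + 13.14/49.63 = 0.5170 + 0.2648 = 0.78.

0.78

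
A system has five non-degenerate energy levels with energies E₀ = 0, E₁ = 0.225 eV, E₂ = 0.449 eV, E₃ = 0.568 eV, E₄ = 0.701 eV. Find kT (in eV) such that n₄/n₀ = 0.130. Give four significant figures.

0.3436 eV

n₄/n₀ = exp[−(E₄−E₀)/kT] = 0.130.
⇒ (E₄−E₀)/kT = ln(1/0.130) = ln(7.69231) = 2.04022.
kT = 0.701 eV / 2.04022 = 0.3436 eV.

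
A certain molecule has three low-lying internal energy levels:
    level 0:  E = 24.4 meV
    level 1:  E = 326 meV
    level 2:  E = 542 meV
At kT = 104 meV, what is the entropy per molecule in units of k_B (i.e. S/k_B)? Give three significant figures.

0.243

Eᵢ/kT = 0.23462, 3.1346, 5.2115.
Z = Σ e^(−Eᵢ/kT) = e^(−0.23462) + e^(−3.1346) + e^(−5.2115) = 0.79087 + 0.043517 + 0.0054535 = 0.83984.
⟨E⟩ = Σ EᵢPᵢ = 43.389 meV.
S/k_B = ln Z + ⟨E⟩/kT = ln(0.83984) + 43.389/104 = -0.17454 + 0.41720 = 0.243.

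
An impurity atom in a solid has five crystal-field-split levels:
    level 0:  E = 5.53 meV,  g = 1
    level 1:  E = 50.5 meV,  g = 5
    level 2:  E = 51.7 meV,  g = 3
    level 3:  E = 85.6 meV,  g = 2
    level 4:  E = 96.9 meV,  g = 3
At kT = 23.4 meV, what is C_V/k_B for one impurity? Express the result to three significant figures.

1.25

Eᵢ/kT = 0.23632, 2.1581, 2.2094, 3.6581, 4.1410.
Z = Σ gᵢe^(−Eᵢ/kT) = 1·e^(−0.23632) + 5·e^(−2.1581) + 3·e^(−2.2094) + 2·e^(−3.6581) + 3·e^(−4.1410) = 0.78953 + 0.57772 + 0.32930 + 0.051563 + 0.047721 = 1.7958.
⟨E⟩ = 33.191 meV, ⟨E²⟩ = 1783.9 meV².
C_V/k_B = (⟨E²⟩ − ⟨E⟩²)/(kT)² = (1783.9 − 1101.6)/547.56 = 1.25.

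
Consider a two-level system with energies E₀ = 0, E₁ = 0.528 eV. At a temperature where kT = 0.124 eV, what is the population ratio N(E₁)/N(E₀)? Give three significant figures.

n₁/n₀ = exp[−(E₁−E₀)/kT] = exp(−(0.528 eV)/(0.124 eV)) = exp(-4.2581) = 0.0141.

0.0141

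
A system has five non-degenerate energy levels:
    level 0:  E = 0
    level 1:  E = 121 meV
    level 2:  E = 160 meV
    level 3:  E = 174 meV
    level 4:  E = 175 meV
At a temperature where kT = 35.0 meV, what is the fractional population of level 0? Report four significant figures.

Eᵢ/kT = 0, 3.45714, 4.57143, 4.97143, 5.00000.
Z = Σ e^(−Eᵢ/kT) = e^(−0) + e^(−3.45714) + e^(−4.57143) + e^(−4.97143) + e^(−5.00000) = 1.00000 + 0.0315198 + 0.0103432 + 0.00693323 + 0.00673795 = 1.05553.
P₀ = e^(−E₀/kT) / Z = 1.00000/1.05553 = 0.9474.

0.9474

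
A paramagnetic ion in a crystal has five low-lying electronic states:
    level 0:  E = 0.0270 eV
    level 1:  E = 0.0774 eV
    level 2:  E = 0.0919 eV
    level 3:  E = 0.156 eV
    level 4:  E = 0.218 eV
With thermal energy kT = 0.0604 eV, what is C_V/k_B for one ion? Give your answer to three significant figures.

0.525

Eᵢ/kT = 0.44702, 1.2815, 1.5215, 2.5828, 3.6093.
Z = Σ e^(−Eᵢ/kT) = e^(−0.44702) + e^(−1.2815) + e^(−1.5215) + e^(−2.5828) + e^(−3.6093) = 0.63953 + 0.27762 + 0.21838 + 0.075562 + 0.027071 = 1.2382.
⟨E⟩ = 0.061794 eV, ⟨E²⟩ = 0.0057334 eV².
C_V/k_B = (⟨E²⟩ − ⟨E⟩²)/(kT)² = (0.0057334 − 0.0038185)/0.0036482 = 0.525.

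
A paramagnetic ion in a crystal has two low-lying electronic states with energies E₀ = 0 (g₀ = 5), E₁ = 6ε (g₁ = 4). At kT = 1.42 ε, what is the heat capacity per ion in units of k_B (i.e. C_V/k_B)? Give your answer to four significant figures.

Eᵢ/kT = 0, 4.22535.
Z = Σ gᵢe^(−Eᵢ/kT) = 5·e^(−0) + 4·e^(−4.22535) = 5.00000 + 0.0584809 = 5.05848.
⟨E⟩ = 0.0693658 ε, ⟨E²⟩ = 0.416195 ε².
C_V/k_B = (⟨E²⟩ − ⟨E⟩²)/(kT)² = (0.416195 − 0.00481161)/2.01640 = 0.2040.

0.2040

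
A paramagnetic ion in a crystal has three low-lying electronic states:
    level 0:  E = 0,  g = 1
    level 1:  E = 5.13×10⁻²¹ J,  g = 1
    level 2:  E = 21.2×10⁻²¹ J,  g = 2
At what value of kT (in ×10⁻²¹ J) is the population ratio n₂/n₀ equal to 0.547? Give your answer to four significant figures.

n₂/n₀ = (g₂/g₀) exp[−(E₂−E₀)/kT] = 0.547.
⇒ (E₂−E₀)/kT = ln((2/1)/0.547) = ln(3.65631) = 1.29645.
kT = 21.2 ×10⁻²¹ J / 1.29645 = 16.35 ×10⁻²¹ J.

16.35 ×10⁻²¹ J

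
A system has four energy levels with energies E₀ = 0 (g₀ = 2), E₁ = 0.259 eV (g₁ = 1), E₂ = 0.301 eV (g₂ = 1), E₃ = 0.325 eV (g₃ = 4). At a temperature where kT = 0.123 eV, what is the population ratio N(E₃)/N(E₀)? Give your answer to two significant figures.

n₃/n₀ = (g₃/g₀) exp[−(E₃−E₀)/kT] = (4/2) × exp(−(0.325 eV)/(0.123 eV)) = (4/2) × exp(-2.642) = 0.14.

0.14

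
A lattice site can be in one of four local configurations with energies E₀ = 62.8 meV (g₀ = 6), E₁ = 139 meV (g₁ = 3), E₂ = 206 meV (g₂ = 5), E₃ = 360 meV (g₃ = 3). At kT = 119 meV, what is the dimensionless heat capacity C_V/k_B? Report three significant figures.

0.332

Eᵢ/kT = 0.52773, 1.1681, 1.7311, 3.0252.
Z = Σ gᵢe^(−Eᵢ/kT) = 6·e^(−0.52773) + 3·e^(−1.1681) + 5·e^(−1.7311) + 3·e^(−3.0252) = 3.5397 + 0.93287 + 0.88545 + 0.14564 = 5.5037.
⟨E⟩ = 106.62 meV, ⟨E²⟩ = 16068 meV².
C_V/k_B = (⟨E²⟩ − ⟨E⟩²)/(kT)² = (16068 − 11368)/14161 = 0.332.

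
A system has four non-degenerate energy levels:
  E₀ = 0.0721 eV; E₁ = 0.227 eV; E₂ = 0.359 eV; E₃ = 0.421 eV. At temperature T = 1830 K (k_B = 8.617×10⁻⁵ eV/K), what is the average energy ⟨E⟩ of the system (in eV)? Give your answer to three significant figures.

0.159 eV

k_BT = 8.617×10⁻⁵ × 1830 K = 0.15769 eV.
Eᵢ/kT = 0.45723, 1.4395, 2.2766, 2.6698.
Z = Σ e^(−Eᵢ/kT) = e^(−0.45723) + e^(−1.4395) + e^(−2.2766) + e^(−2.6698) = 0.63303 + 0.23705 + 0.10263 + 0.069266 = 1.0420.
⟨E⟩ = Σ Eᵢ e^(−Eᵢ/kT) / Z = (0.0721·0.63303 + 0.227·0.23705 + 0.359·0.10263 + 0.421·0.069266) / 1.0420 = 0.159 eV.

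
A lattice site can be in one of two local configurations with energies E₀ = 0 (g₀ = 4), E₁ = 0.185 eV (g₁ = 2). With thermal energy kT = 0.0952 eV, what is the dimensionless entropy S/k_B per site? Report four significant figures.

Eᵢ/kT = 0, 1.94328.
Z = Σ gᵢe^(−Eᵢ/kT) = 4·e^(−0) + 2·e^(−1.94328) = 4.00000 + 0.286467 = 4.28647.
⟨E⟩ = Σ EᵢPᵢ = 0.0123636 eV.
S/k_B = ln Z + ⟨E⟩/kT = ln(4.28647) + 0.0123636/0.0952 = 1.45546 + 0.129870 = 1.585.

1.585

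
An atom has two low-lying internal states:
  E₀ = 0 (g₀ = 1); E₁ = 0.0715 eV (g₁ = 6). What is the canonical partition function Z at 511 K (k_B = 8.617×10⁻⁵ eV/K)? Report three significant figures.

Z = 2.18

k_BT = 8.617×10⁻⁵ × 511 K = 0.044033 eV.
Eᵢ/kT = 0, 1.6238.
Z = Σ gᵢe^(−Eᵢ/kT) = 1·e^(−0) + 6·e^(−1.6238) = 1.0000 + 1.1829 = 2.1829.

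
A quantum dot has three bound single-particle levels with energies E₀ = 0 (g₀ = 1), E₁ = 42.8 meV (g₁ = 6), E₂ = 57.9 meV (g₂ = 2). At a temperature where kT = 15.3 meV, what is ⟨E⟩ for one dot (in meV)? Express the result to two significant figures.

Eᵢ/kT = 0, 2.797, 3.784.
Z = Σ gᵢe^(−Eᵢ/kT) = 1·e^(−0) + 6·e^(−2.797) + 2·e^(−3.784) = 1.000 + 0.3660 + 0.04546 = 1.411.
⟨E⟩ = Σ Eᵢ gᵢe^(−Eᵢ/kT) / Z = (0·1.000 + 42.8·0.3660 + 57.9·0.04546) / 1.411 = 13 meV.

13 meV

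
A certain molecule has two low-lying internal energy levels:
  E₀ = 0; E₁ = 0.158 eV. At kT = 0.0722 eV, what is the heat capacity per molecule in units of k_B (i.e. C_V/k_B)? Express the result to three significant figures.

Eᵢ/kT = 0, 2.1884.
Z = Σ e^(−Eᵢ/kT) = e^(−0) + e^(−2.1884) = 1.0000 + 0.11210 = 1.1121.
⟨E⟩ = 0.015926 eV, ⟨E²⟩ = 0.0025164 eV².
C_V/k_B = (⟨E²⟩ − ⟨E⟩²)/(kT)² = (0.0025164 − 0.00025364)/0.0052128 = 0.434.

0.434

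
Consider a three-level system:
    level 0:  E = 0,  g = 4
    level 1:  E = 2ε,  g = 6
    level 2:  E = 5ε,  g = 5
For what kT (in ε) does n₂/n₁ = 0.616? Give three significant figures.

n₂/n₁ = (g₂/g₁) exp[−(E₂−E₁)/kT] = 0.616.
⇒ (E₂−E₁)/kT = ln((5/6)/0.616) = ln(1.3528) = 0.30218.
kT = 3ε / 0.30218 = 9.93 ε.

9.93 ε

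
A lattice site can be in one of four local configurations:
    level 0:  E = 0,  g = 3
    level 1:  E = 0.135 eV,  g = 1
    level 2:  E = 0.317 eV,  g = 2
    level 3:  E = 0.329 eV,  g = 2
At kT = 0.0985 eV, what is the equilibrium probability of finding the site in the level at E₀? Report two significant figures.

Eᵢ/kT = 0, 1.371, 3.218, 3.340.
Z = Σ gᵢe^(−Eᵢ/kT) = 3·e^(−0) + 1·e^(−1.371) + 2·e^(−3.218) + 2·e^(−3.340) = 3.000 + 0.2539 + 0.08007 + 0.07087 = 3.405.
P₀ = g₀ e^(−E₀/kT) / Z = 3.000/3.405 = 0.88.

0.88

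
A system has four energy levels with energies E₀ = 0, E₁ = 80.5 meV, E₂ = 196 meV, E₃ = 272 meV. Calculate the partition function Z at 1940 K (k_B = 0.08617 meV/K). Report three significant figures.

k_BT = 0.08617 × 1940 K = 167.17 meV.
Eᵢ/kT = 0, 0.48155, 1.1725, 1.6271.
Z = Σ e^(−Eᵢ/kT) = e^(−0) + e^(−0.48155) + e^(−1.1725) + e^(−1.6271) = 1.0000 + 0.61783 + 0.30959 + 0.19650 = 2.1239.

Z = 2.12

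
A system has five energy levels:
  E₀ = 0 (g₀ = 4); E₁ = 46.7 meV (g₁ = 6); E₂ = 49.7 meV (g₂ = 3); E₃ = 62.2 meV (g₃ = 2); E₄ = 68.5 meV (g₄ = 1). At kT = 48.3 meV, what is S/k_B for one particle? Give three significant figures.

2.63

Eᵢ/kT = 0, 0.96687, 1.0290, 1.2878, 1.4182.
Z = Σ gᵢe^(−Eᵢ/kT) = 4·e^(−0) + 6·e^(−0.96687) + 3·e^(−1.0290) + 2·e^(−1.2878) + 1·e^(−1.4182) = 4.0000 + 2.2816 + 1.0721 + 0.55175 + 0.24215 = 8.1476.
⟨E⟩ = Σ EᵢPᵢ = 25.865 meV.
S/k_B = ln Z + ⟨E⟩/kT = ln(8.1476) + 25.865/48.3 = 2.0977 + 0.53551 = 2.63.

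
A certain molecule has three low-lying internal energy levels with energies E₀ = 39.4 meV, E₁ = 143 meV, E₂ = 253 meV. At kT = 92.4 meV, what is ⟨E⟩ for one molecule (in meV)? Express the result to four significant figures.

77.95 meV

Eᵢ/kT = 0.426407, 1.54762, 2.73810.
Z = Σ e^(−Eᵢ/kT) = e^(−0.426407) + e^(−1.54762) + e^(−2.73810) = 0.652851 + 0.212754 + 0.0646931 = 0.930298.
⟨E⟩ = Σ Eᵢ e^(−Eᵢ/kT) / Z = (39.4·0.652851 + 143·0.212754 + 253·0.0646931) / 0.930298 = 77.95 meV.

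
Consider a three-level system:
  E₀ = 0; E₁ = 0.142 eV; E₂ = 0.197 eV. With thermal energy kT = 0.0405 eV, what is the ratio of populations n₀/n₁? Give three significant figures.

33.3

n₀/n₁ = exp[−(E₀−E₁)/kT] = exp(−(-0.142 eV)/(0.0405 eV)) = exp(3.5062) = 33.3.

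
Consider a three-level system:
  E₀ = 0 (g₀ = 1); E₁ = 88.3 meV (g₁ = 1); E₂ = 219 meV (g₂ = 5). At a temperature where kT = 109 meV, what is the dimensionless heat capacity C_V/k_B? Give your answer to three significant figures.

0.766

Eᵢ/kT = 0, 0.81009, 2.0092.
Z = Σ gᵢe^(−Eᵢ/kT) = 1·e^(−0) + 1·e^(−0.81009) + 5·e^(−2.0092) = 1.0000 + 0.44482 + 0.67048 = 2.1153.
⟨E⟩ = 87.984 meV, ⟨E²⟩ = 16842 meV².
C_V/k_B = (⟨E²⟩ − ⟨E⟩²)/(kT)² = (16842 − 7741.2)/11881 = 0.766.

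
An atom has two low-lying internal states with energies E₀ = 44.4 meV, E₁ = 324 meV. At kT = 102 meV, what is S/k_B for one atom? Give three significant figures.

Eᵢ/kT = 0.43529, 3.1765.
Z = Σ e^(−Eᵢ/kT) = e^(−0.43529) + e^(−3.1765) = 0.64708 + 0.041731 = 0.68881.
⟨E⟩ = Σ EᵢPᵢ = 61.339 meV.
S/k_B = ln Z + ⟨E⟩/kT = ln(0.68881) + 61.339/102 = -0.37279 + 0.60136 = 0.229.

0.229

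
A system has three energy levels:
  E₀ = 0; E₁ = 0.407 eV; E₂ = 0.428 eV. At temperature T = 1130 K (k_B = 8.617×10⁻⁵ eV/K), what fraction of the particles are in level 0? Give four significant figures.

0.9731

k_BT = 8.617×10⁻⁵ × 1130 K = 0.0973721 eV.
Eᵢ/kT = 0, 4.17984, 4.39551.
Z = Σ e^(−Eᵢ/kT) = e^(−0) + e^(−4.17984) + e^(−4.39551) = 1.00000 + 0.0153010 + 0.0123326 = 1.02763.
P₀ = e^(−E₀/kT) / Z = 1.00000/1.02763 = 0.9731.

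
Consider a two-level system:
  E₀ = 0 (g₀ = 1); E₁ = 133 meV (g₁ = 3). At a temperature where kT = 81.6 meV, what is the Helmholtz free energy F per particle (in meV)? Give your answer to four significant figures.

-37.73 meV

Eᵢ/kT = 0, 1.62990.
Z = Σ gᵢe^(−Eᵢ/kT) = 1·e^(−0) + 3·e^(−1.62990) = 1.00000 + 0.587848 = 1.58785.
F = −kT ln Z = −81.6 × ln(1.58785) = −81.6 × 0.462381 = -37.73 meV.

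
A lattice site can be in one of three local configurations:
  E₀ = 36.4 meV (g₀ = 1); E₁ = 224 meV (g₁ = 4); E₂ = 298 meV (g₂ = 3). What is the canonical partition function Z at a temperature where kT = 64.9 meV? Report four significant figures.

Eᵢ/kT = 0.560863, 3.45146, 4.59168.
Z = Σ gᵢe^(−Eᵢ/kT) = 1·e^(−0.560863) + 4·e^(−3.45146) + 3·e^(−4.59168) = 0.570716 + 0.126797 + 0.0304074 = 0.727920.

Z = 0.7279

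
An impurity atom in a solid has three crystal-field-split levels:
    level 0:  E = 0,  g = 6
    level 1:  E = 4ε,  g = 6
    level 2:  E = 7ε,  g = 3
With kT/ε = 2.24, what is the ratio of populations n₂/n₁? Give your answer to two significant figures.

0.13

n₂/n₁ = (g₂/g₁) exp[−(E₂−E₁)/kT] = (3/6) × exp(−(3ε)/(2.24ε)) = (3/6) × exp(-1.339) = 0.13.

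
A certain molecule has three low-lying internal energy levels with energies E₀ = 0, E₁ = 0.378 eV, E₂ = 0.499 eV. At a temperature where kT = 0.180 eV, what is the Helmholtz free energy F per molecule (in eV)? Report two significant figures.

Eᵢ/kT = 0, 2.100, 2.772.
Z = Σ e^(−Eᵢ/kT) = e^(−0) + e^(−2.100) + e^(−2.772) = 1.000 + 0.1225 + 0.06254 = 1.185.
F = −kT ln Z = −0.180 × ln(1.185) = −0.180 × 0.1697 = -0.031 eV.

-0.031 eV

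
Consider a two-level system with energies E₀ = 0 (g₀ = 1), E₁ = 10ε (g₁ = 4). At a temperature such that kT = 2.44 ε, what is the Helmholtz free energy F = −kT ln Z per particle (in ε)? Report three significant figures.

-0.157 ε

Eᵢ/kT = 0, 4.0984.
Z = Σ gᵢe^(−Eᵢ/kT) = 1·e^(−0) + 4·e^(−4.0984) = 1.0000 + 0.066397 = 1.0664.
F = −kT ln Z = −2.44 × ln(1.0664) = −2.44 × 0.064288 = -0.157 ε.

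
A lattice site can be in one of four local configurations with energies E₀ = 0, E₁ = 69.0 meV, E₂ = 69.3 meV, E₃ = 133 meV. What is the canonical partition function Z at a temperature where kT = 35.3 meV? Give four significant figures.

Z = 1.305

Eᵢ/kT = 0, 1.95467, 1.96317, 3.76771.
Z = Σ e^(−Eᵢ/kT) = e^(−0) + e^(−1.95467) + e^(−1.96317) + e^(−3.76771) = 1.00000 + 0.141611 + 0.140413 + 0.0231049 = 1.30513.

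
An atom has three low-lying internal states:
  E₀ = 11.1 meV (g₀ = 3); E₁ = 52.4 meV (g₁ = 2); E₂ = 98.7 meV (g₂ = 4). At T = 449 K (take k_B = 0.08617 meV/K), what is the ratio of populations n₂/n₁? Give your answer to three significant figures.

k_BT = 0.08617 × 449 K = 38.690 meV.
n₂/n₁ = (g₂/g₁) exp[−(E₂−E₁)/kT] = (4/2) × exp(−(46.3 meV)/(38.690 meV)) = (4/2) × exp(-1.1967) = 0.604.

0.604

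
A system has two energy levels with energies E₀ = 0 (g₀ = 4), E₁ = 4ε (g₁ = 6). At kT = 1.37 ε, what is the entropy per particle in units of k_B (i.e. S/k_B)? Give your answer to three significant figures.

1.68

Eᵢ/kT = 0, 2.9197.
Z = Σ gᵢe^(−Eᵢ/kT) = 4·e^(−0) + 6·e^(−2.9197) = 4.0000 + 0.32370 = 4.3237.
⟨E⟩ = Σ EᵢPᵢ = 0.29947 ε.
S/k_B = ln Z + ⟨E⟩/kT = ln(4.3237) + 0.29947/1.37 = 1.4641 + 0.21859 = 1.68.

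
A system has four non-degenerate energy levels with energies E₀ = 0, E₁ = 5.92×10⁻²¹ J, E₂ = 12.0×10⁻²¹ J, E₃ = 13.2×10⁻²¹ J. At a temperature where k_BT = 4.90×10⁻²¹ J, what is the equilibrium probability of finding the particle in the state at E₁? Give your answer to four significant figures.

0.2056

Eᵢ/kT = 0, 1.20816, 2.44898, 2.69388.
Z = Σ e^(−Eᵢ/kT) = e^(−0) + e^(−1.20816) + e^(−2.44898) + e^(−2.69388) = 1.00000 + 0.298746 + 0.0863817 + 0.0676181 = 1.45275.
P₁ = e^(−E₁/kT) / Z = 0.298746/1.45275 = 0.2056.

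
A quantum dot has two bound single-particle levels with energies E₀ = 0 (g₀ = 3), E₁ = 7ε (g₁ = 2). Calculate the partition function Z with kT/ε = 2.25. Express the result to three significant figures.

Z = 3.09

Eᵢ/kT = 0, 3.1111.
Z = Σ gᵢe^(−Eᵢ/kT) = 3·e^(−0) + 2·e^(−3.1111) = 3.0000 + 0.089104 = 3.0891.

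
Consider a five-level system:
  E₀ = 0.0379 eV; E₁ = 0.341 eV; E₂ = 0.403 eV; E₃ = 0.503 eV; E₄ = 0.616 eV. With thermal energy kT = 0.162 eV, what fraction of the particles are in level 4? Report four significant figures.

0.02098

Eᵢ/kT = 0.233951, 2.10494, 2.48765, 3.10494, 3.80247.
Z = Σ e^(−Eᵢ/kT) = e^(−0.233951) + e^(−2.10494) + e^(−2.48765) + e^(−3.10494) + e^(−3.80247) = 0.791401 + 0.121853 + 0.0831050 + 0.0448272 + 0.0223156 = 1.06350.
P₄ = e^(−E₄/kT) / Z = 0.0223156/1.06350 = 0.02098.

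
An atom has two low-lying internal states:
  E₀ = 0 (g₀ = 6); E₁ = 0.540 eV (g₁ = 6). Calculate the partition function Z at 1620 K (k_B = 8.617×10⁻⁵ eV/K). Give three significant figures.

k_BT = 8.617×10⁻⁵ × 1620 K = 0.13960 eV.
Eᵢ/kT = 0, 3.8682.
Z = Σ gᵢe^(−Eᵢ/kT) = 6·e^(−0) + 6·e^(−3.8682) = 6.0000 + 0.12538 = 6.1254.

Z = 6.13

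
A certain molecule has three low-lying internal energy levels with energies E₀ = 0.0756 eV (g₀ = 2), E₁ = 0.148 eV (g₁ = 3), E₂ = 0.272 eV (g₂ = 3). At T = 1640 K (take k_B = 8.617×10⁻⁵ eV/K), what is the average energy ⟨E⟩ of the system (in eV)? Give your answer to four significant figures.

0.1365 eV

k_BT = 8.617×10⁻⁵ × 1640 K = 0.141319 eV.
Eᵢ/kT = 0.534960, 1.04728, 1.92472.
Z = Σ gᵢe^(−Eᵢ/kT) = 2·e^(−0.534960) + 3·e^(−1.04728) + 3·e^(−1.92472) = 1.17139 + 1.05267 + 0.437750 = 2.66181.
⟨E⟩ = Σ Eᵢ gᵢe^(−Eᵢ/kT) / Z = (0.0756·1.17139 + 0.148·1.05267 + 0.272·0.437750) / 2.66181 = 0.1365 eV.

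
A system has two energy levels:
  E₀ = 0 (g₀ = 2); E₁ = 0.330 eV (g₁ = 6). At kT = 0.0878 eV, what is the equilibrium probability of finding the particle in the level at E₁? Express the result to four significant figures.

Eᵢ/kT = 0, 3.75854.
Z = Σ gᵢe^(−Eᵢ/kT) = 2·e^(−0) + 6·e^(−3.75854) = 2.00000 + 0.139907 = 2.13991.
P₁ = g₁ e^(−E₁/kT) / Z = 0.139907/2.13991 = 0.06538.

0.06538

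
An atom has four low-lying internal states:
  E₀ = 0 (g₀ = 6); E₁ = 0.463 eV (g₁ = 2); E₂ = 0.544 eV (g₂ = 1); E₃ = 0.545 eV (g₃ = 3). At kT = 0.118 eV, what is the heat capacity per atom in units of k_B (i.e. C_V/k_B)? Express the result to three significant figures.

Eᵢ/kT = 0, 3.9237, 4.6102, 4.6186.
Z = Σ gᵢe^(−Eᵢ/kT) = 6·e^(−0) + 2·e^(−3.9237) + 1·e^(−4.6102) + 3·e^(−4.6186) = 6.0000 + 0.039536 + 0.0099498 + 0.029600 = 6.0791.
⟨E⟩ = 0.0065552 eV, ⟨E²⟩ = 0.0033248 eV².
C_V/k_B = (⟨E²⟩ − ⟨E⟩²)/(kT)² = (0.0033248 − 0.000042971)/0.013924 = 0.236.

0.236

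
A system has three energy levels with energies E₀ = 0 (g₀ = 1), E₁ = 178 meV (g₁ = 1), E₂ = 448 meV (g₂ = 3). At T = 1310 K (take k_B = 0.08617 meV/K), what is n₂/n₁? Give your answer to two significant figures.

k_BT = 0.08617 × 1310 K = 112.9 meV.
n₂/n₁ = (g₂/g₁) exp[−(E₂−E₁)/kT] = (3/1) × exp(−(270 meV)/(112.9 meV)) = (3/1) × exp(-2.391) = 0.27.

0.27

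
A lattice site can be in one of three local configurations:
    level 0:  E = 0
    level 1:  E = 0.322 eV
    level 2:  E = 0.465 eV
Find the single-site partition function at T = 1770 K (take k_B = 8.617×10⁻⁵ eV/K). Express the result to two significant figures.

k_BT = 8.617×10⁻⁵ × 1770 K = 0.1525 eV.
Eᵢ/kT = 0, 2.111, 3.049.
Z = Σ e^(−Eᵢ/kT) = e^(−0) + e^(−2.111) + e^(−3.049) = 1.000 + 0.1211 + 0.04741 = 1.169.

Z = 1.2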